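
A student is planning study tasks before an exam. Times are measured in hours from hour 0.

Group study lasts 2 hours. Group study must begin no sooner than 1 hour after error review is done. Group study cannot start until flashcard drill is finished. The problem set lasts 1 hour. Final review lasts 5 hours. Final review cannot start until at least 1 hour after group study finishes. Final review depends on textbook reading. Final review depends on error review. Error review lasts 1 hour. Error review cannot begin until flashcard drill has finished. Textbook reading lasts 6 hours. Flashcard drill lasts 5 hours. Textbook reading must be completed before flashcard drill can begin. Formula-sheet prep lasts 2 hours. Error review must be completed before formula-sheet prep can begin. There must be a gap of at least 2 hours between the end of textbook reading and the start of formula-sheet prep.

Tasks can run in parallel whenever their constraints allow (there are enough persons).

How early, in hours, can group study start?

Nothing blocks textbook reading, so it runs from hour 0 to hour 6.
Flashcard drill waits on textbook reading (finishes hour 6), so it starts at hour 6 and finishes at 6 + 5 = hour 11.
Error review waits on flashcard drill (finishes hour 11), so it starts at hour 11 and finishes at 11 + 1 = hour 12.
Group study waits on error review (finishes hour 12, plus 1-hour gap → hour 13); flashcard drill (finishes hour 11). The latest of these is hour 13, which is the earliest group study can start.

13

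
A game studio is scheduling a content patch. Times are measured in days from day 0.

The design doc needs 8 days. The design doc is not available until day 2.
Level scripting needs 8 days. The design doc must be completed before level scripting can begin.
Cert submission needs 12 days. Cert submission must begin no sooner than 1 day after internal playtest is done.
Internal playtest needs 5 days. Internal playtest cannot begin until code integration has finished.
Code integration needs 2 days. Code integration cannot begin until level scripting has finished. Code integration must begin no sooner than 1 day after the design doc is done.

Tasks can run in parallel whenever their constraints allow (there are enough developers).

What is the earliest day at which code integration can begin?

The design doc waits on its own release at day 2, so it starts at day 2 and finishes at 2 + 8 = day 10.
Level scripting cannot begin until the design doc (finishes day 10). It runs from day 10 to 10 + 8 = day 18.
Code integration waits on level scripting (finishes day 18); the design doc (finishes day 10, plus 1-day gap → day 11). The latest of these is day 18, which is the earliest code integration can start.

18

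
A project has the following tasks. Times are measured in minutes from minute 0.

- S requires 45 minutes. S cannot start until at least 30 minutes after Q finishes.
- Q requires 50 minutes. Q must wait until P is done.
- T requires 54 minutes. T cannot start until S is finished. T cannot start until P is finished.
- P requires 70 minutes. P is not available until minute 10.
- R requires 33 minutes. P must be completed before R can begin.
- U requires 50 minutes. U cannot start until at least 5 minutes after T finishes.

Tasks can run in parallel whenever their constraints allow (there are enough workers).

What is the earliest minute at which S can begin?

160

P cannot begin until its own release at minute 10. It runs from minute 10 to 10 + 70 = minute 80.
Q cannot begin until P (finishes minute 80). It runs from minute 80 to 80 + 50 = minute 130.
S waits on Q (finishes minute 130, plus 30-minute gap → minute 160), so the earliest it can start is minute 160.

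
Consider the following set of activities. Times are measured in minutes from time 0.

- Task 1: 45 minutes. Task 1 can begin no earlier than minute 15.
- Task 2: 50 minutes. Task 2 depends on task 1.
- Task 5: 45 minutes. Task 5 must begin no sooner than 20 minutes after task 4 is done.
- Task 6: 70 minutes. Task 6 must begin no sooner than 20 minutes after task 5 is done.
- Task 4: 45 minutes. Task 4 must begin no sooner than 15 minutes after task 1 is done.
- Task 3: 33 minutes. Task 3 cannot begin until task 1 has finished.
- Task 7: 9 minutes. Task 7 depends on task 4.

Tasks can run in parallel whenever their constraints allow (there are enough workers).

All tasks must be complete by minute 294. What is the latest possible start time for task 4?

94

Nothing follows task 6; the deadline of minute 294 is its only limit. It must start by 294 − 70 = minute 224.
Task 5 has to be done before task 6 (must start by minute 224, minus 20-minute gap → minute 204). That means finishing by minute 204, i.e. starting by 204 − 45 = minute 159.
Nothing follows task 7; the deadline of minute 294 is its only limit. It must start by 294 − 9 = minute 285.
Task 4 must finish in time for task 5 (must start by minute 159, minus 20-minute gap → minute 139); task 7 (must start by minute 285). The tightest is minute 139, so task 4 must start by 139 − 45 = minute 94.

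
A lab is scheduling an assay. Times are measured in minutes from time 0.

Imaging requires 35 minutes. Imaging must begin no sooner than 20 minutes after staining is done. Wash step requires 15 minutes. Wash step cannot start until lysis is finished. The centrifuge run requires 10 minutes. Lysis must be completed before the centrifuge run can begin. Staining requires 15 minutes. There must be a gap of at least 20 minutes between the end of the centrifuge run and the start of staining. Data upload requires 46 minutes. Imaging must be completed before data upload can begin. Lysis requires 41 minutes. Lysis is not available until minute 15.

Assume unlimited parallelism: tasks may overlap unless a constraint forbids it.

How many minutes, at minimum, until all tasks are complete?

Lysis waits on its own release at minute 15, so it starts at minute 15 and finishes at 15 + 41 = minute 56.
After lysis (finishes minute 56), wash step can start at minute 56 and finishes at minute 71.
After lysis (finishes minute 56), the centrifuge run can start at minute 56 and finishes at minute 66.
Staining cannot begin until the centrifuge run (finishes minute 66, plus 20-minute gap → minute 86). It runs from minute 86 to 86 + 15 = minute 101.
After staining (finishes minute 101, plus 20-minute gap → minute 121), imaging can start at minute 121 and finishes at minute 156.
Data upload waits on imaging (finishes minute 156), so it starts at minute 156 and finishes at 156 + 46 = minute 202.
All tasks are finished once the last one completes. Finish times: Lysis at 56, The centrifuge run at 66, Wash step at 71, Staining at 101, Imaging at 156, Data upload at 202. The latest is minute 202.

202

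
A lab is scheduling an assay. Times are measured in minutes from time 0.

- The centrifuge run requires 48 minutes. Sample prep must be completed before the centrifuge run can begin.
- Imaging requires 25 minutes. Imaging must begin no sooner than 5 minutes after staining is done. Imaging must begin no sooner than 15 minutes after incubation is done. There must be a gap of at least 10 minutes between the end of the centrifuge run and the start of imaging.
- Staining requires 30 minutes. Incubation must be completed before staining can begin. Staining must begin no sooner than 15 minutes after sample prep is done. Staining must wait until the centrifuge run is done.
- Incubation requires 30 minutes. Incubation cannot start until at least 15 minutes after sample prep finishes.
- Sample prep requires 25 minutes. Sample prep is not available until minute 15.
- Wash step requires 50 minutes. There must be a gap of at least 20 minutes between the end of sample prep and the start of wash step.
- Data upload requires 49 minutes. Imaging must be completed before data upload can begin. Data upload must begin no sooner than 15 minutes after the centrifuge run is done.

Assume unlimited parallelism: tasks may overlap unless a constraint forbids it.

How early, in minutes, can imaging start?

123

After its own release at minute 15, sample prep can start at minute 15 and finishes at minute 40.
After sample prep (finishes minute 40), the centrifuge run can start at minute 40 and finishes at minute 88.
Incubation cannot begin until sample prep (finishes minute 40, plus 15-minute gap → minute 55). It runs from minute 55 to 55 + 30 = minute 85.
Staining has to wait for incubation (finishes minute 85); sample prep (finishes minute 40, plus 15-minute gap → minute 55); the centrifuge run (finishes minute 88). The latest of these is minute 88, so staining runs minute 88 to 88 + 30 = minute 118.
Imaging waits on staining (finishes minute 118, plus 5-minute gap → minute 123); incubation (finishes minute 85, plus 15-minute gap → minute 100); the centrifuge run (finishes minute 88, plus 10-minute gap → minute 98). The latest of these is minute 123, which is the earliest imaging can start.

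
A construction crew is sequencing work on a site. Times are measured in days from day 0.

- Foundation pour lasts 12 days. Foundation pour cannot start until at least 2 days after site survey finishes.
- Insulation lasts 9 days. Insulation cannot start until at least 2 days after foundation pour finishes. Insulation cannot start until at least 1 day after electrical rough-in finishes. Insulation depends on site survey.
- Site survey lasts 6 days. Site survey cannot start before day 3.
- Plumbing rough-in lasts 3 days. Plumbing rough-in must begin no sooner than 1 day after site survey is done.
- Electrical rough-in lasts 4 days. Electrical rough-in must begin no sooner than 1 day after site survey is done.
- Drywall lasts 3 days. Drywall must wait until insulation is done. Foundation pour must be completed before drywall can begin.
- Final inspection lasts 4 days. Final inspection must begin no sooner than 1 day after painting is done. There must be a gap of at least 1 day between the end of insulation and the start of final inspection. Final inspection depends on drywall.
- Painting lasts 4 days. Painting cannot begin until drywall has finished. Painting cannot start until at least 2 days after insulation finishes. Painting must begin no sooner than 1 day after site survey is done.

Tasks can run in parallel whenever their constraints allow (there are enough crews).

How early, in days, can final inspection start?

42

Site survey cannot begin until its own release at day 3. It runs from day 3 to 3 + 6 = day 9.
Electrical rough-in cannot begin until site survey (finishes day 9, plus 1-day gap → day 10). It runs from day 10 to 10 + 4 = day 14.
Foundation pour cannot begin until site survey (finishes day 9, plus 2-day gap → day 11). It runs from day 11 to 11 + 12 = day 23.
Insulation needs all of foundation pour (finishes day 23, plus 2-day gap → day 25); electrical rough-in (finishes day 14, plus 1-day gap → day 15); site survey (finishes day 9). That puts its earliest start at day 25; it finishes at 25 + 9 = day 34.
Drywall has to wait for insulation (finishes day 34); foundation pour (finishes day 23). The latest of these is day 34, so drywall runs day 34 to 34 + 3 = day 37.
Painting cannot start until drywall (finishes day 37); insulation (finishes day 34, plus 2-day gap → day 36); site survey (finishes day 9, plus 1-day gap → day 10). The controlling bound is day 37, so painting finishes at 37 + 4 = day 41.
Final inspection waits on painting (finishes day 41, plus 1-day gap → day 42); insulation (finishes day 34, plus 1-day gap → day 35); drywall (finishes day 37). The latest of these is day 42, which is the earliest final inspection can start.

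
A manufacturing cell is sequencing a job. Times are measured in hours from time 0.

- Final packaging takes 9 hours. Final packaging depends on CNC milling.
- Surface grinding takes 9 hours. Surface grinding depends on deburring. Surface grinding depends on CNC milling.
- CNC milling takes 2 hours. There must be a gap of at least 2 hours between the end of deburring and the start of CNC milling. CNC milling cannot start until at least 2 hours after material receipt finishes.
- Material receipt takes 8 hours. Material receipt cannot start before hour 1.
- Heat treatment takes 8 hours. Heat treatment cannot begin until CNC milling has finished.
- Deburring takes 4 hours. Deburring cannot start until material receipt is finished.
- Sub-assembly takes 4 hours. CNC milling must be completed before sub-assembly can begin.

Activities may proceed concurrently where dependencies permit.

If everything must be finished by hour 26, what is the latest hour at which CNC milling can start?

15

Nothing follows heat treatment; the deadline of hour 26 is its only limit. It must start by 26 − 8 = hour 18.
Surface grinding must finish by hour 26; it takes 9 hours, so it must start by 26 − 9 = hour 17.
To finish by hour 26, sub-assembly (duration 4) must start no later than hour 22.
Final packaging must finish by hour 26; it takes 9 hours, so it must start by 26 − 9 = hour 17.
CNC milling feeds heat treatment (must start by hour 18); surface grinding (must start by hour 17); sub-assembly (must start by hour 22); final packaging (must start by hour 17). Taking the minimum, CNC milling must finish by hour 17 and start by 17 − 2 = hour 15.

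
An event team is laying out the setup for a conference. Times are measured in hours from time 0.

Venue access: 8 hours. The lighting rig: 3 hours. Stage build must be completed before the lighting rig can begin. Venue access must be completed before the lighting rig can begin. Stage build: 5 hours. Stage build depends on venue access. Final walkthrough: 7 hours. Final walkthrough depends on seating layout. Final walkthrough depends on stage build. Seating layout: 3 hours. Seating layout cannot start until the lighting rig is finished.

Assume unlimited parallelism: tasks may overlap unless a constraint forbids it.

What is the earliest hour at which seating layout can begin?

Nothing blocks venue access, so it runs from hour 0 to hour 8.
Stage build waits on venue access (finishes hour 8), so it starts at hour 8 and finishes at 8 + 5 = hour 13.
The lighting rig has to wait for stage build (finishes hour 13); venue access (finishes hour 8). The latest of these is hour 13, so the lighting rig runs hour 13 to 13 + 3 = hour 16.
Seating layout waits on the lighting rig (finishes hour 16), so the earliest it can start is hour 16.

16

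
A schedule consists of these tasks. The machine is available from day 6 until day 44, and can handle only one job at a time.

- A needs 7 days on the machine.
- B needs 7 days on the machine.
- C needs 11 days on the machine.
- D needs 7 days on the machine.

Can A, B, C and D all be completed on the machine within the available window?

The machine window is 44 − 6 = 38 days.
Running back to back, the jobs need 7 + 7 + 11 + 7 = 32 days on the machine.
Since 32 ≤ 38, they fit within the window.

Yes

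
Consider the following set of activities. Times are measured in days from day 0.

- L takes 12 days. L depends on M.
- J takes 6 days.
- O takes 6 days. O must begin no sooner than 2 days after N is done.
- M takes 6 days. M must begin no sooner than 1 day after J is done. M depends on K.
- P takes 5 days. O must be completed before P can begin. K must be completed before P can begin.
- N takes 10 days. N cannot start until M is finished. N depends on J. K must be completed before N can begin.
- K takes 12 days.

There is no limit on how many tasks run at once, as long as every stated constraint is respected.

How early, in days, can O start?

30

K can start immediately at day 0; it finishes at day 12.
J can start immediately at day 0; it finishes at day 6.
M has to wait for J (finishes day 6, plus 1-day gap → day 7); K (finishes day 12). The latest of these is day 12, so M runs day 12 to 12 + 6 = day 18.
N has to wait for M (finishes day 18); J (finishes day 6); K (finishes day 12). The latest of these is day 18, so N runs day 18 to 18 + 10 = day 28.
O waits on N (finishes day 28, plus 2-day gap → day 30), so the earliest it can start is day 30.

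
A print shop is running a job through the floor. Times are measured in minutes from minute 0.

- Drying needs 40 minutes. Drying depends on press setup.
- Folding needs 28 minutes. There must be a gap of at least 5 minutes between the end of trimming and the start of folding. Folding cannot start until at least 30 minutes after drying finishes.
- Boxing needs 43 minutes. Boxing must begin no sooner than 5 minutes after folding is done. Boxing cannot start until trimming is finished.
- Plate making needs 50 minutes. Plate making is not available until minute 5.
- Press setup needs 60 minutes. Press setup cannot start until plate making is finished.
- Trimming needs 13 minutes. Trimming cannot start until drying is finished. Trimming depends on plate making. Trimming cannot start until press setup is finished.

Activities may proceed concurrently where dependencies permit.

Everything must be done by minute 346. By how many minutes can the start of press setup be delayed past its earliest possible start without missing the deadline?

Plate making cannot begin until its own release at minute 5. It runs from minute 5 to 5 + 50 = minute 55.
Press setup waits on plate making (finishes minute 55), so it starts at minute 55 and finishes at 55 + 60 = minute 115.

Working backward from the deadline:
To finish by minute 346, boxing (duration 43) must start no later than minute 303.
Folding must finish before boxing (must start by minute 303, minus 5-minute gap → minute 298). With a 28-minute duration, folding must start by 298 − 28 = minute 270.
Trimming has several dependents: folding (must start by minute 270, minus 5-minute gap → minute 265); boxing (must start by minute 303). The earliest of those limits is minute 265, so trimming must start by 265 − 13 = minute 252.
Drying has several dependents: trimming (must start by minute 252); folding (must start by minute 270, minus 30-minute gap → minute 240). The earliest of those limits is minute 240, so drying must start by 240 − 40 = minute 200.
Press setup must finish in time for drying (must start by minute 200); trimming (must start by minute 252). The tightest is minute 200, so press setup must start by 200 − 60 = minute 140.
So press setup can start as early as minute 55 and as late as minute 140, giving 140 − 55 = 85 minutes of slack.

85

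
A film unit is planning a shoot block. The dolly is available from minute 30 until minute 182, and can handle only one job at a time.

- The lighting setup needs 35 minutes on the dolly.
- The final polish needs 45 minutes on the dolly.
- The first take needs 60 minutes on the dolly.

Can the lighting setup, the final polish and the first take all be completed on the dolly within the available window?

Yes

The dolly window is 182 − 30 = 152 minutes.
Running back to back, the jobs need 35 + 45 + 60 = 140 minutes on the dolly.
Since 140 ≤ 152, they fit within the window.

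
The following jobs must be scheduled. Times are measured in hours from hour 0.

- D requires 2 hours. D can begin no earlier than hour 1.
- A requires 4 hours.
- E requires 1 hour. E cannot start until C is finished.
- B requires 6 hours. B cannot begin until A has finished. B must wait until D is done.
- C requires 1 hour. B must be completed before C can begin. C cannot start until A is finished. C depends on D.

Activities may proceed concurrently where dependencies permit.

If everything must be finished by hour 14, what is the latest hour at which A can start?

E has no dependents, so it just needs to finish by hour 14. Starting by 14 − 1 = hour 13 achieves that.
C must finish before E (must start by hour 13). With a 1-hour duration, C must start by 13 − 1 = hour 12.
Since C (must start by hour 12) depends on it, B must finish by hour 12. Backing off its 6-hour duration gives a latest start of hour 6.
A feeds B (must start by hour 6); C (must start by hour 12). Taking the minimum, A must finish by hour 6 and start by 6 − 4 = hour 2.

2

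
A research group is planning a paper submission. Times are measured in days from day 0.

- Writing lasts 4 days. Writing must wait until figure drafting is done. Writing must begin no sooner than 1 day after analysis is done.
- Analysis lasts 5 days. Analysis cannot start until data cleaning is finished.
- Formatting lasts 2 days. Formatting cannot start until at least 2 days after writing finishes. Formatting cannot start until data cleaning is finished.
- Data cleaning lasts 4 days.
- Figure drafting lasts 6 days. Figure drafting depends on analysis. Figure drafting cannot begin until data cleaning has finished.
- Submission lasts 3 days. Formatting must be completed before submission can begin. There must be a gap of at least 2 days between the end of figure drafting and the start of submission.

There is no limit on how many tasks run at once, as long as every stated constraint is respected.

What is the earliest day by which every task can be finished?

26

Data cleaning has no prerequisites, so it starts at day 0 and finishes at day 4.
Analysis cannot begin until data cleaning (finishes day 4). It runs from day 4 to 4 + 5 = day 9.
For figure drafting: analysis (finishes day 9); data cleaning (finishes day 4). Taking the maximum gives a start of day 9, and it finishes at 9 + 6 = day 15.
For writing: figure drafting (finishes day 15); analysis (finishes day 9, plus 1-day gap → day 10). Taking the maximum gives a start of day 15, and it finishes at 15 + 4 = day 19.
Formatting cannot start until writing (finishes day 19, plus 2-day gap → day 21); data cleaning (finishes day 4). The controlling bound is day 21, so formatting finishes at 21 + 2 = day 23.
For submission: formatting (finishes day 23); figure drafting (finishes day 15, plus 2-day gap → day 17). Taking the maximum gives a start of day 23, and it finishes at 23 + 3 = day 26.
All tasks are finished once the last one completes. Finish times: Data cleaning at 4, Analysis at 9, Figure drafting at 15, Writing at 19, Formatting at 23, Submission at 26. The latest is day 26.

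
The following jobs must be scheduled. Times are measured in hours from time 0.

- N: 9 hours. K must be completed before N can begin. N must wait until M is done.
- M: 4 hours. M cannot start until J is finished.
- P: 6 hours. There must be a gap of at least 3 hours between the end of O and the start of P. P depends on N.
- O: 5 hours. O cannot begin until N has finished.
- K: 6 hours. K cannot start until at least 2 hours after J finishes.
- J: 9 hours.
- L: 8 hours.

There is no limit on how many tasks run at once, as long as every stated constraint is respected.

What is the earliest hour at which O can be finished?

Nothing blocks J, so it runs from hour 0 to hour 9.
M cannot begin until J (finishes hour 9). It runs from hour 9 to 9 + 4 = hour 13.
K waits on J (finishes hour 9, plus 2-hour gap → hour 11), so it starts at hour 11 and finishes at 11 + 6 = hour 17.
N has to wait for K (finishes hour 17); M (finishes hour 13). The latest of these is hour 17, so N runs hour 17 to 17 + 9 = hour 26.
After N (finishes hour 26), O can start at hour 26 and finishes at hour 31.

31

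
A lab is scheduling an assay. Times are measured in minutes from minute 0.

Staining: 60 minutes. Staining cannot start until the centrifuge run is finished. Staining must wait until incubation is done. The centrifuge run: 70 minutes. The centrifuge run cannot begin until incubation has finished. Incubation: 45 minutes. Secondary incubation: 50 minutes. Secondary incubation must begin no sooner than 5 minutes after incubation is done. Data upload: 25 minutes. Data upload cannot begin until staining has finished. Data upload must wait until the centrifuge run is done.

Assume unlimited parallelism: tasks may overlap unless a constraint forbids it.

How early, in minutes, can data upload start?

Nothing blocks incubation, so it runs from minute 0 to minute 45.
The centrifuge run waits on incubation (finishes minute 45), so it starts at minute 45 and finishes at 45 + 70 = minute 115.
Staining needs all of the centrifuge run (finishes minute 115); incubation (finishes minute 45). That puts its earliest start at minute 115; it finishes at 115 + 60 = minute 175.
Data upload waits on staining (finishes minute 175); the centrifuge run (finishes minute 115). The latest of these is minute 175, which is the earliest data upload can start.

175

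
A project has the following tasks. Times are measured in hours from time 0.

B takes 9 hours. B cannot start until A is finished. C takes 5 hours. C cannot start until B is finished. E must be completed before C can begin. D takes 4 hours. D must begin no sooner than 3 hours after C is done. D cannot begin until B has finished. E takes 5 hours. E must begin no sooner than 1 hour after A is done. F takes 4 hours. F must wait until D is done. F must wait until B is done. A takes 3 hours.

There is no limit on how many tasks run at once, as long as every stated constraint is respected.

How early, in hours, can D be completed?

A has no prerequisites, so it starts at hour 0 and finishes at hour 3.
After A (finishes hour 3, plus 1-hour gap → hour 4), E can start at hour 4 and finishes at hour 9.
B cannot begin until A (finishes hour 3). It runs from hour 3 to 3 + 9 = hour 12.
C cannot start until B (finishes hour 12); E (finishes hour 9). The controlling bound is hour 12, so C finishes at 12 + 5 = hour 17.
For D: C (finishes hour 17, plus 3-hour gap → hour 20); B (finishes hour 12). Taking the maximum gives a start of hour 20, and it finishes at 20 + 4 = hour 24.

24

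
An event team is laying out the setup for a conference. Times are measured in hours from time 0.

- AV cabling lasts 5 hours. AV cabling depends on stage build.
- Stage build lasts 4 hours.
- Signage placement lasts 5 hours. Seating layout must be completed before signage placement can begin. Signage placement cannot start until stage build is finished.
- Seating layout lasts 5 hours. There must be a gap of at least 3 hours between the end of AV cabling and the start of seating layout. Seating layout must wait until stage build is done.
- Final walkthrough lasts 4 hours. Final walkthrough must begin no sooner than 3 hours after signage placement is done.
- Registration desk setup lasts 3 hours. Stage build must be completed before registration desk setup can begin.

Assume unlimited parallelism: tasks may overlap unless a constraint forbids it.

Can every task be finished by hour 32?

Yes

Stage build has no prerequisites, so it starts at hour 0 and finishes at hour 4.
Registration desk setup waits on stage build (finishes hour 4), so it starts at hour 4 and finishes at 4 + 3 = hour 7.
AV cabling waits on stage build (finishes hour 4), so it starts at hour 4 and finishes at 4 + 5 = hour 9.
Seating layout needs all of AV cabling (finishes hour 9, plus 3-hour gap → hour 12); stage build (finishes hour 4). That puts its earliest start at hour 12; it finishes at 12 + 5 = hour 17.
Signage placement needs all of seating layout (finishes hour 17); stage build (finishes hour 4). That puts its earliest start at hour 17; it finishes at 17 + 5 = hour 22.
Final walkthrough cannot begin until signage placement (finishes hour 22, plus 3-hour gap → hour 25). It runs from hour 25 to 25 + 4 = hour 29.
Every task is finished by hour 29, which is no later than the deadline of 32, so the schedule is feasible.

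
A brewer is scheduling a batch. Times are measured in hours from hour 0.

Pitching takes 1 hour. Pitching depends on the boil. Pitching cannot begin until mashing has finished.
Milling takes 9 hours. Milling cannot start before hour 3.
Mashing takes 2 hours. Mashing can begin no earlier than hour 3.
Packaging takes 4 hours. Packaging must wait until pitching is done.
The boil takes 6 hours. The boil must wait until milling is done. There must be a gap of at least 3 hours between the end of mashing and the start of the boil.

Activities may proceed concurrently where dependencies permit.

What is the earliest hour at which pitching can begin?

18

Mashing cannot begin until its own release at hour 3. It runs from hour 3 to 3 + 2 = hour 5.
Milling cannot begin until its own release at hour 3. It runs from hour 3 to 3 + 9 = hour 12.
For the boil: milling (finishes hour 12); mashing (finishes hour 5, plus 3-hour gap → hour 8). Taking the maximum gives a start of hour 12, and it finishes at 12 + 6 = hour 18.
Pitching waits on the boil (finishes hour 18); mashing (finishes hour 5). The latest of these is hour 18, which is the earliest pitching can start.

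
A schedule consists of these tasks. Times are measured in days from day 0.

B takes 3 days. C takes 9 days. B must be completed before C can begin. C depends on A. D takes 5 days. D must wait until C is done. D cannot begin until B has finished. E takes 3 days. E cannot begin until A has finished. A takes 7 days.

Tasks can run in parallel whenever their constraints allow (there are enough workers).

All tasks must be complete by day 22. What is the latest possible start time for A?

1

D must finish by day 22; it takes 5 days, so it must start by 22 − 5 = day 17.
C has to be done before D (must start by day 17). That means finishing by day 17, i.e. starting by 17 − 9 = day 8.
E must finish by day 22; it takes 3 days, so it must start by 22 − 3 = day 19.
A feeds C (must start by day 8); E (must start by day 19). Taking the minimum, A must finish by day 8 and start by 8 − 7 = day 1.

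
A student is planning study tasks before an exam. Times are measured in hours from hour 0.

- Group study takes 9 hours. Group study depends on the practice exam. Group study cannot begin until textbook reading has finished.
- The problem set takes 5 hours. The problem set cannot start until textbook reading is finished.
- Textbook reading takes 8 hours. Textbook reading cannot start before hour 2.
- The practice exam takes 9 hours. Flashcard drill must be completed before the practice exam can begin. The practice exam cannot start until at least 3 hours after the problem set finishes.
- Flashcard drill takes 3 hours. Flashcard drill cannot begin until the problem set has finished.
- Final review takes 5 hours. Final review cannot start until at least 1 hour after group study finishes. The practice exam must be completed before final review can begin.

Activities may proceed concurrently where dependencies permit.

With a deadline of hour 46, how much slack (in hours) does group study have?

Textbook reading cannot begin until its own release at hour 2. It runs from hour 2 to 2 + 8 = hour 10.
The problem set waits on textbook reading (finishes hour 10), so it starts at hour 10 and finishes at 10 + 5 = hour 15.
Flashcard drill cannot begin until the problem set (finishes hour 15). It runs from hour 15 to 15 + 3 = hour 18.
For the practice exam: flashcard drill (finishes hour 18); the problem set (finishes hour 15, plus 3-hour gap → hour 18). Taking the maximum gives a start of hour 18, and it finishes at 18 + 9 = hour 27.
Group study needs all of the practice exam (finishes hour 27); textbook reading (finishes hour 10). That puts its earliest start at hour 27; it finishes at 27 + 9 = hour 36.

Working backward from the deadline:
Nothing follows final review; the deadline of hour 46 is its only limit. It must start by 46 − 5 = hour 41.
Group study must finish before final review (must start by hour 41, minus 1-hour gap → hour 40). With a 9-hour duration, group study must start by 40 − 9 = hour 31.
So group study can start as early as hour 27 and as late as hour 31, giving 31 − 27 = 4 hours of slack.

4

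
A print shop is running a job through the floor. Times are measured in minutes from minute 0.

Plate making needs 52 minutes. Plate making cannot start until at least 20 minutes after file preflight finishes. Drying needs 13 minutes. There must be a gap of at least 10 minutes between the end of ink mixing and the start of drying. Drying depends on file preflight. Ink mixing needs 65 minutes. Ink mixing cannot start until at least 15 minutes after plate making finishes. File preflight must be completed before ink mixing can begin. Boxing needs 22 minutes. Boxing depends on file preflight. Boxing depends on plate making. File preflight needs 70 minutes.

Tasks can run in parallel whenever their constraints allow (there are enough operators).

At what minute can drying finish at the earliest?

245

Nothing blocks file preflight, so it runs from minute 0 to minute 70.
Plate making cannot begin until file preflight (finishes minute 70, plus 20-minute gap → minute 90). It runs from minute 90 to 90 + 52 = minute 142.
Ink mixing cannot start until plate making (finishes minute 142, plus 15-minute gap → minute 157); file preflight (finishes minute 70). The controlling bound is minute 157, so ink mixing finishes at 157 + 65 = minute 222.
Drying needs all of ink mixing (finishes minute 222, plus 10-minute gap → minute 232); file preflight (finishes minute 70). That puts its earliest start at minute 232; it finishes at 232 + 13 = minute 245.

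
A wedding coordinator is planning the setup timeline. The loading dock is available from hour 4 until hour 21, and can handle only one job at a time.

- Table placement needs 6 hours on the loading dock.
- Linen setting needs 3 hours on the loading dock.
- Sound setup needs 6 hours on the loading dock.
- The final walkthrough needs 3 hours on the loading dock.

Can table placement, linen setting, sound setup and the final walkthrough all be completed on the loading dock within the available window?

The loading dock window is 21 − 4 = 17 hours.
Running back to back, the jobs need 6 + 3 + 6 + 3 = 18 hours on the loading dock.
Since 18 > 17, they cannot all fit.

No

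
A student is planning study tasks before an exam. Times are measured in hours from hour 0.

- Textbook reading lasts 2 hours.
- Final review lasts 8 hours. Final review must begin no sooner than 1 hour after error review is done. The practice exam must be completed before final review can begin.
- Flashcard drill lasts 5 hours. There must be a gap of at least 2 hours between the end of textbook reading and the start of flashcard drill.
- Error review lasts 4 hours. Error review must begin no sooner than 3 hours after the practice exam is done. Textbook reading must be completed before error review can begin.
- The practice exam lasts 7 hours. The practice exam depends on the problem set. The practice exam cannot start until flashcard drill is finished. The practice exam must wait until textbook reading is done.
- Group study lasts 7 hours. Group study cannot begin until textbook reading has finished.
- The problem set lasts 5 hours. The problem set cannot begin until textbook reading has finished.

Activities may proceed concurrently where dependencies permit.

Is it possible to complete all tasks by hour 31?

Textbook reading can start immediately at hour 0; it finishes at hour 2.
Group study cannot begin until textbook reading (finishes hour 2). It runs from hour 2 to 2 + 7 = hour 9.
Flashcard drill cannot begin until textbook reading (finishes hour 2, plus 2-hour gap → hour 4). It runs from hour 4 to 4 + 5 = hour 9.
The problem set waits on textbook reading (finishes hour 2), so it starts at hour 2 and finishes at 2 + 5 = hour 7.
The practice exam needs all of the problem set (finishes hour 7); flashcard drill (finishes hour 9); textbook reading (finishes hour 2). That puts its earliest start at hour 9; it finishes at 9 + 7 = hour 16.
For error review: the practice exam (finishes hour 16, plus 3-hour gap → hour 19); textbook reading (finishes hour 2). Taking the maximum gives a start of hour 19, and it finishes at 19 + 4 = hour 23.
Final review has to wait for error review (finishes hour 23, plus 1-hour gap → hour 24); the practice exam (finishes hour 16). The latest of these is hour 24, so final review runs hour 24 to 24 + 8 = hour 32.
The earliest everything can be done is hour 32, which is after the deadline of 31, so it is not possible.

No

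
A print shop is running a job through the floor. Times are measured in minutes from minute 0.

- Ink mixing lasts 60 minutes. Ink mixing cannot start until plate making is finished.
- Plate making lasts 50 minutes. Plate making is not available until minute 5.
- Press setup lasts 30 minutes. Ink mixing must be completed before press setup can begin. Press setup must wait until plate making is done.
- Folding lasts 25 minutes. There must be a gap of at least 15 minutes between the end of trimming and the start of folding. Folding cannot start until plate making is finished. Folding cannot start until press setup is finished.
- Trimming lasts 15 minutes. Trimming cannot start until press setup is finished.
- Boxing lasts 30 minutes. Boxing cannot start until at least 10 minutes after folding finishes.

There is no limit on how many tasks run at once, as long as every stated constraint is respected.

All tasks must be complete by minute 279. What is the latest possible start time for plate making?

44

To finish by minute 279, boxing (duration 30) must start no later than minute 249.
Since boxing (must start by minute 249, minus 10-minute gap → minute 239) depends on it, folding must finish by minute 239. Backing off its 25-minute duration gives a latest start of minute 214.
Trimming feeds into folding (must start by minute 214, minus 15-minute gap → minute 199); so trimming must finish by minute 199 and therefore start by minute 184.
For press setup: trimming (must start by minute 184); folding (must start by minute 214). The most restrictive is minute 184; with a 30-minute duration, press setup must start by minute 154.
Ink mixing must finish before press setup (must start by minute 154). With a 60-minute duration, ink mixing must start by 154 − 60 = minute 94.
For plate making: ink mixing (must start by minute 94); press setup (must start by minute 154); folding (must start by minute 214). The most restrictive is minute 94; with a 50-minute duration, plate making must start by minute 44.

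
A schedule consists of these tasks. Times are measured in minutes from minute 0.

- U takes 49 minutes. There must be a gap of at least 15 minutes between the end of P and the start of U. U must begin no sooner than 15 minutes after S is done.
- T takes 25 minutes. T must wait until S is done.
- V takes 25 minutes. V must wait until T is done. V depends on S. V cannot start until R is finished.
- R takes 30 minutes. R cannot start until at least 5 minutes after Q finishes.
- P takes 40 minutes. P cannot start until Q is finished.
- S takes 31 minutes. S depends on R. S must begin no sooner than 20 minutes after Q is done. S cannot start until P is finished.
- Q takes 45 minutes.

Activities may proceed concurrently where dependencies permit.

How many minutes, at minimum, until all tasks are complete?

180

Q can start immediately at minute 0; it finishes at minute 45.
R waits on Q (finishes minute 45, plus 5-minute gap → minute 50), so it starts at minute 50 and finishes at 50 + 30 = minute 80.
P waits on Q (finishes minute 45), so it starts at minute 45 and finishes at 45 + 40 = minute 85.
S needs all of R (finishes minute 80); Q (finishes minute 45, plus 20-minute gap → minute 65); P (finishes minute 85). That puts its earliest start at minute 85; it finishes at 85 + 31 = minute 116.
U needs all of P (finishes minute 85, plus 15-minute gap → minute 100); S (finishes minute 116, plus 15-minute gap → minute 131). That puts its earliest start at minute 131; it finishes at 131 + 49 = minute 180.
T cannot begin until S (finishes minute 116). It runs from minute 116 to 116 + 25 = minute 141.
V has to wait for T (finishes minute 141); S (finishes minute 116); R (finishes minute 80). The latest of these is minute 141, so V runs minute 141 to 141 + 25 = minute 166.
All tasks are finished once the last one completes. Finish times: P at 85, Q at 45, R at 80, S at 116, T at 141, U at 180, V at 166. The latest is minute 180.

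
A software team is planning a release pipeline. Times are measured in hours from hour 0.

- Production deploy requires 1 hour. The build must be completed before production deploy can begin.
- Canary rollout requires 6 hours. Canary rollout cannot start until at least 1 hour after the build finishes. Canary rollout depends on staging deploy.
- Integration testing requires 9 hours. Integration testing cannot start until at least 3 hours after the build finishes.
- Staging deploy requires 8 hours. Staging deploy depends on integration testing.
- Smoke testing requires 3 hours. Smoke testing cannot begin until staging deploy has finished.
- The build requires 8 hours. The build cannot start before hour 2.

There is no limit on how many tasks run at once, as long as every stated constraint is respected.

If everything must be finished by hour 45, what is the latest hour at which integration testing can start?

22

To finish by hour 45, smoke testing (duration 3) must start no later than hour 42.
Canary rollout has no dependents, so it just needs to finish by hour 45. Starting by 45 − 6 = hour 39 achieves that.
Staging deploy feeds smoke testing (must start by hour 42); canary rollout (must start by hour 39). Taking the minimum, staging deploy must finish by hour 39 and start by 39 − 8 = hour 31.
Integration testing has to be done before staging deploy (must start by hour 31). That means finishing by hour 31, i.e. starting by 31 − 9 = hour 22.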